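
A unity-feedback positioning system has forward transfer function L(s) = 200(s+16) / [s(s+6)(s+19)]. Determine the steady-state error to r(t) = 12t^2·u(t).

System type = 1 (one pole at s=0).
K_a = lim_{s→0} s^2·L(s) = 0; the steady-state error to this parabolic input grows without bound.

infinity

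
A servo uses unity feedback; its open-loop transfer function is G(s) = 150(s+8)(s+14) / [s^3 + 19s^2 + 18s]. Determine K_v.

The denominator has no term below 18s — 1 pole at s=0, type 1.
K_v = lim_{s→0} s·G(s) = 150·8·14 / 18 = 2800/3.

2800/3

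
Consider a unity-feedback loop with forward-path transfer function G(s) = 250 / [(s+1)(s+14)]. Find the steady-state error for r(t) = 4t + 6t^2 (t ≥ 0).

System type = 0 (no poles at s=0). Taking each input component in turn:
  • 4t: a type-0 system cannot track it, e_ss → ∞.
  • 6t^2: a type-0 system cannot track it, e_ss → ∞.
The unbounded component dominates.

infinity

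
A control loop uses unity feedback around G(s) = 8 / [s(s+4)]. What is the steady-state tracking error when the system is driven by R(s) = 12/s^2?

6

One free integrator in G(s): this is a type 1 system.
K_v = lim_{s→0} s·G(s) = 8 / (4) = 2.
e_ss = 12/K_v = 12/2 = 6.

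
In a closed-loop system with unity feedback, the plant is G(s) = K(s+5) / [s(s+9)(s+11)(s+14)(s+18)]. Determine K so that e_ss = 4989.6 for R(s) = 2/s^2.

The open loop has one pole at the origin → type 1 system.
K_v = lim_{s→0} s·G(s) = K·5 / (9·11·14·18) = (5/24948)·K.
e_ss = 2/K_v = 4989.6 ⇒ K_v = 5/12474 ⇒ K = (5/12474)/(5/24948) = 2.

2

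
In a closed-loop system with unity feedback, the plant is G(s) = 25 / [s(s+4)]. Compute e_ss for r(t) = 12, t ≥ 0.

One free integrator in G(s): this is a type 1 system.
K_p = ∞ for a type-1 system; e_ss to a step is zero.

0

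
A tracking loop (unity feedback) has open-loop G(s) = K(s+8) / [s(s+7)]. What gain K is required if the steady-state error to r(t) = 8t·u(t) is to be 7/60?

System type = 1 (one pole at s=0).
K_v = lim_{s→0} s·G(s) = K·8 / (7) = (8/7)·K.
e_ss = 8/K_v = 7/60 ⇒ K_v = 480/7 ⇒ K = (480/7)/(8/7) = 60.

60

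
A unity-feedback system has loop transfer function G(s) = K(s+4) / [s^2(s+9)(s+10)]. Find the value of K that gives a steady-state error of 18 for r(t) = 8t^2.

20

The open loop has two poles at the origin → type 2 system.
K_a = lim_{s→0} s^2·G(s) = K·4 / (9·10) = (2/45)·K.
e_ss = 16/K_a = 18 ⇒ K_a = 8/9 ⇒ K = (8/9)/(2/45) = 20.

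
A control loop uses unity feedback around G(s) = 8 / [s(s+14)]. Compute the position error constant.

infinity

K_p = lim_{s→0} G(s); with 1 pole at the origin the limit diverges, so K_p = ∞.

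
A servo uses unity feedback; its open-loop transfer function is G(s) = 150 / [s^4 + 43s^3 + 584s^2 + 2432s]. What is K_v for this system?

75/1216

The denominator has no term below 2432s — 1 pole at s=0, type 1.
K_v = lim_{s→0} s·G(s) = 150 / 2432 = 75/1216.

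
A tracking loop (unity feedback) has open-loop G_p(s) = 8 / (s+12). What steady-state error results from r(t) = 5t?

No free integrators in G_p(s): this is a type 0 system.
K_v = lim_{s→0} s·G_p(s) = 0; the steady-state error to this ramp input grows without bound.

infinity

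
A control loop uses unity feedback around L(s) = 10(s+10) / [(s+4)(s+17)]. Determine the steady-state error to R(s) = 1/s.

L(s) has no factors of s in the denominator, so the system is type 0.
K_p = lim_{s→0} L(s) = 10·10 / (4·17) = 25/17.
e_ss = 1/(1 + K_p) = 1/(42/17) = 17/42.

17/42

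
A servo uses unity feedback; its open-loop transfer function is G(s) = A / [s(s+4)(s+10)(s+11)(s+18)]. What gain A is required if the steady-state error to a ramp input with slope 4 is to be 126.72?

250

G(s) has one factor of s in the denominator, so the system is type 1.
K_v = lim_{s→0} s·G(s) = A / (4·10·11·18) = (1/7920)·A.
e_ss = 4/K_v = 126.72 ⇒ K_v = 25/792 ⇒ A = (25/792)/(1/7920) = 250.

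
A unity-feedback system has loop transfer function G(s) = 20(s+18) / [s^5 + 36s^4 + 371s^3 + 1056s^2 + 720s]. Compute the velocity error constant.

Lowest-order denominator term is 720s, so the open loop has 1 pole at the origin → type 1 system.
K_v = lim_{s→0} s·G(s) = 20·18 / 720 = 0.5.

0.5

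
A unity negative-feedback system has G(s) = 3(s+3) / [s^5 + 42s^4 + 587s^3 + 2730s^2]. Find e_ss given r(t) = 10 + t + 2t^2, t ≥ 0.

Lowest-order denominator term is 2730s^2, so the open loop has 2 poles at the origin → type 2 system. By superposition:
  • 10: tracked with zero error.
  • t: tracked with zero error.
  • 2t^2: e_ss = 4/K_a with K_a=3/910 → 3640/3.
Total e_ss = 3640/3.

3640/3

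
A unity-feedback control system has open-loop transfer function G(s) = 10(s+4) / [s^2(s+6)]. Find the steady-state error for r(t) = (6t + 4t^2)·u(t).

1.2

The open loop has two poles at the origin → type 2 system. By superposition:
  • 6t: tracked with zero error.
  • 4t^2: e_ss = 8/K_a with K_a=20/3 → 1.2.
Total e_ss = 1.2.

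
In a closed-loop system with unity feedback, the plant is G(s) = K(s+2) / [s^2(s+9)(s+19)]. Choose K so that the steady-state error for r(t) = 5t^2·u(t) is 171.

Two free integrators in G(s): this is a type 2 system.
K_a = lim_{s→0} s^2·G(s) = K·2 / (9·19) = (2/171)·K.
e_ss = 10/K_a = 171 ⇒ K_a = 10/171 ⇒ K = (10/171)/(2/171) = 5.

5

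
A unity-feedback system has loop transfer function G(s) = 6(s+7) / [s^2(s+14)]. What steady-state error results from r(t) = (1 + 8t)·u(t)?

0

System type = 2 (two poles at s=0). Treating each term separately:
  • 1: tracked with zero error.
  • 8t: tracked with zero error.
Total e_ss = 0.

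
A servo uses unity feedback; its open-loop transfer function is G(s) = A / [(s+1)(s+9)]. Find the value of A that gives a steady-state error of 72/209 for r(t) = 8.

200

No free integrators in G(s): this is a type 0 system.
K_p = lim_{s→0} G(s) = A / (1·9) = (1/9)·A.
e_ss = 8/(1 + K_p) = 72/209 ⇒ 1 + (1/9)·A = 209/9 ⇒ A = 200.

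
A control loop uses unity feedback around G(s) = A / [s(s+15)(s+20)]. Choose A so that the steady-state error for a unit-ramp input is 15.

The open loop has one pole at the origin → type 1 system.
K_v = lim_{s→0} s·G(s) = A / (15·20) = (1/300)·A.
e_ss = 1/K_v = 15 ⇒ K_v = 1/15 ⇒ A = (1/15)/(1/300) = 20.

20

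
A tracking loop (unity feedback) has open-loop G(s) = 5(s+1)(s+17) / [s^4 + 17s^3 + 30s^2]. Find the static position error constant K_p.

infinity

K_p = lim_{s→0} G(s); with 2 poles at the origin the limit diverges, so K_p = ∞.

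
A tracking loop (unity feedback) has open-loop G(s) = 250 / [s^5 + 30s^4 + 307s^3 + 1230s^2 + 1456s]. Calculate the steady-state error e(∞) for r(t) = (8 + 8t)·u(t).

46.592

Lowest-order denominator term is 1456s, so the open loop has 1 pole at the origin → type 1 system. Taking each input component in turn:
  • 8: tracked with zero error.
  • 8t: e_ss = 8/K_v with K_v=125/728 → 46.592.
Total e_ss = 46.592.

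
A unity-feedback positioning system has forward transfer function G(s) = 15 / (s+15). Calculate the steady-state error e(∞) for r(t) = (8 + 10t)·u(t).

No free integrators in G(s): this is a type 0 system. By superposition:
  • 8: e_ss = 8/(1+K_p) with K_p=1 → 4.
  • 10t: a type-0 system cannot track it, e_ss → ∞.
The unbounded component dominates.

infinity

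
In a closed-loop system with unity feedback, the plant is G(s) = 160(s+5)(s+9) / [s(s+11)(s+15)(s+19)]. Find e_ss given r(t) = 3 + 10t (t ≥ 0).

209/48

One free integrator in G(s): this is a type 1 system. Taking each input component in turn:
  • 3: tracked with zero error.
  • 10t: e_ss = 10/K_v with K_v=480/209 → 209/48.
Total e_ss = 209/48.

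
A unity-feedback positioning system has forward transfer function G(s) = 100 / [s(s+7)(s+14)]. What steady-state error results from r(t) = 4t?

3.92

The open loop has one pole at the origin → type 1 system.
K_v = lim_{s→0} s·G(s) = 100 / (7·14) = 50/49.
e_ss = 4/K_v = 4/(50/49) = 3.92.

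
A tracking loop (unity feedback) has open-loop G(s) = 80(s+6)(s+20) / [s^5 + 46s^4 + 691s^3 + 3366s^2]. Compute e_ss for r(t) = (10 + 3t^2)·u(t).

Factoring s^2 from the denominator leaves a polynomial with constant term 3366, so the system is type 2. Treating each term separately:
  • 10: tracked with zero error.
  • 3t^2: e_ss = 6/K_a with K_a=1600/561 → 1683/800.
Total e_ss = 1683/800.

1683/800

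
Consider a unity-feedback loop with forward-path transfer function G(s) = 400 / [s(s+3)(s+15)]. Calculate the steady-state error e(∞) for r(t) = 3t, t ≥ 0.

System type = 1 (one pole at s=0).
K_v = lim_{s→0} s·G(s) = 400 / (3·15) = 80/9.
e_ss = 3/K_v = 3/(80/9) = 0.3375.

0.3375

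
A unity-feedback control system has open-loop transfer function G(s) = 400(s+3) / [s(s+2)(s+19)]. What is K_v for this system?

G(s) has one factor of s in the denominator, so the system is type 1.
K_v = lim_{s→0} s·G(s) = 400·3 / (2·19) = 600/19.

600/19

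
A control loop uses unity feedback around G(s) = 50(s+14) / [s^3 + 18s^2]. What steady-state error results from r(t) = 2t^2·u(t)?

Factoring s^2 from the denominator leaves a polynomial with constant term 18, so the system is type 2.
K_a = lim_{s→0} s^2·G(s) = 50·14 / 18 = 350/9.
r(t) = 2t^2 gives R(s) = 4/s^3.
e_ss = 4/K_a = 4/(350/9) = 18/175.

18/175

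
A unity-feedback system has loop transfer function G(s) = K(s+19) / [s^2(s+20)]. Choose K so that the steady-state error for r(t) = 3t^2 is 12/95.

50

System type = 2 (two poles at s=0).
K_a = lim_{s→0} s^2·G(s) = K·19 / (20) = 0.95·K.
e_ss = 6/K_a = 12/95 ⇒ K_a = 47.5 ⇒ K = 47.5/0.95 = 50.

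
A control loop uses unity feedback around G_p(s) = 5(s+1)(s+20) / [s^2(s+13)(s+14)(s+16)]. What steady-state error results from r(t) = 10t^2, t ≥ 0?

Two free integrators in G_p(s): this is a type 2 system.
K_a = lim_{s→0} s^2·G_p(s) = 5·1·20 / (13·14·16) = 25/728.
r(t) = 10t^2 gives R(s) = 20/s^3.
e_ss = 20/K_a = 20/(25/728) = 582.4.

582.4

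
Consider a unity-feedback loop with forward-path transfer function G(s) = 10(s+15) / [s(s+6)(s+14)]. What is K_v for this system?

25/14

The open loop has one pole at the origin → type 1 system.
K_v = lim_{s→0} s·G(s) = 10·15 / (6·14) = 25/14.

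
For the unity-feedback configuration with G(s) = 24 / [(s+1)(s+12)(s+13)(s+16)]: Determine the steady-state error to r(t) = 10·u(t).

The open loop has no poles at the origin → type 0 system.
K_p = lim_{s→0} G(s) = 24 / (1·12·13·16) = 1/104.
e_ss = 10/(1 + K_p) = 10/(105/104) = 208/21.

208/21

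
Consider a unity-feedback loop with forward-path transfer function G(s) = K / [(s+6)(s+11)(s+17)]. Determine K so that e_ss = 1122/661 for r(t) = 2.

The open loop has no poles at the origin → type 0 system.
K_p = lim_{s→0} G(s) = K / (6·11·17) = (1/1122)·K.
e_ss = 2/(1 + K_p) = 1122/661 ⇒ 1 + (1/1122)·K = 661/561 ⇒ K = 200.

200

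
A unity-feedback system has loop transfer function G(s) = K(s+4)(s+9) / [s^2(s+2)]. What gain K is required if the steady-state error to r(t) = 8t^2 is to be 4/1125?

G(s) has two factors of s in the denominator, so the system is type 2.
K_a = lim_{s→0} s^2·G(s) = K·4·9 / (2) = 18·K.
e_ss = 16/K_a = 4/1125 ⇒ K_a = 4500 ⇒ K = 4500/18 = 250.

250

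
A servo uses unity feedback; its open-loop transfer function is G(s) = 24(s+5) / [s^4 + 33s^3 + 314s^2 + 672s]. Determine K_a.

The denominator has no term below 672s — 1 pole at s=0, type 1.
K_a = lim_{s→0} s^2·G(s) = 0 (the extra factor of s kills the finite limit).

0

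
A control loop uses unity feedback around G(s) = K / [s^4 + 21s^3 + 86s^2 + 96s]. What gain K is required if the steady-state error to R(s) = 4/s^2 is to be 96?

Lowest-order denominator term is 96s, so the open loop has 1 pole at the origin → type 1 system.
K_v = lim_{s→0} s·G(s) = K / 96 = (1/96)·K.
e_ss = 4/K_v = 96 ⇒ K_v = 1/24 ⇒ K = (1/24)/(1/96) = 4.

4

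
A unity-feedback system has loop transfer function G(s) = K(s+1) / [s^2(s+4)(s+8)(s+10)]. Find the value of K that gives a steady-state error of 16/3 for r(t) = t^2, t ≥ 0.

System type = 2 (two poles at s=0).
K_a = lim_{s→0} s^2·G(s) = K·1 / (4·8·10) = (1/320)·K.
e_ss = 2/K_a = 16/3 ⇒ K_a = 0.375 ⇒ K = 0.375/(1/320) = 120.

120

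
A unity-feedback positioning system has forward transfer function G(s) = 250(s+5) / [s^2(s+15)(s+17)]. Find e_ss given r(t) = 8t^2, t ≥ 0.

3.264

The open loop has two poles at the origin → type 2 system.
K_a = lim_{s→0} s^2·G(s) = 250·5 / (15·17) = 250/51.
r(t) = 8t^2 gives R(s) = 16/s^3.
e_ss = 16/K_a = 16/(250/51) = 3.264.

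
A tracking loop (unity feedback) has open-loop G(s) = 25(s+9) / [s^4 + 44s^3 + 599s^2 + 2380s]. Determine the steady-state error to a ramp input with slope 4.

Lowest-order denominator term is 2380s, so the open loop has 1 pole at the origin → type 1 system.
K_v = lim_{s→0} s·G(s) = 25·9 / 2380 = 45/476.
e_ss = 4/K_v = 4/(45/476) = 1904/45.

1904/45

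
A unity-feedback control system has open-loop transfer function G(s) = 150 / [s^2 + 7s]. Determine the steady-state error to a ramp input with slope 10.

Lowest-order denominator term is 7s, so the open loop has 1 pole at the origin → type 1 system.
K_v = lim_{s→0} s·G(s) = 150 / 7 = 150/7.
e_ss = 10/K_v = 10/(150/7) = 7/15.

7/15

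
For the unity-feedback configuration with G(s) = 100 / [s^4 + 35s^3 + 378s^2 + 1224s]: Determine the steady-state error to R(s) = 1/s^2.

12.24

The denominator has no term below 1224s — 1 pole at s=0, type 1.
K_v = lim_{s→0} s·G(s) = 100 / 1224 = 25/306.
e_ss = 1/K_v = 1/(25/306) = 12.24.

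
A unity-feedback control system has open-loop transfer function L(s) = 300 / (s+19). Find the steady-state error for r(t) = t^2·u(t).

infinity

System type = 0 (no poles at s=0).
For a type-0 system K_a = 0, so e_ss to a parabolic input is unbounded.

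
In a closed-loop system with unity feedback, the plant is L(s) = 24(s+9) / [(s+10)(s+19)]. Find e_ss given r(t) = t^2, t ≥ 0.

infinity

System type = 0 (no poles at s=0).
K_a = lim_{s→0} s^2·L(s) = 0; the steady-state error to this parabolic input grows without bound.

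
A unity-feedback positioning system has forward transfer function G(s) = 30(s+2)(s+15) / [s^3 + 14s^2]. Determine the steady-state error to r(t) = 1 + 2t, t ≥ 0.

Factoring s^2 from the denominator leaves a polynomial with constant term 14, so the system is type 2. Treating each term separately:
  • 1: tracked with zero error.
  • 2t: tracked with zero error.
Total e_ss = 0.

0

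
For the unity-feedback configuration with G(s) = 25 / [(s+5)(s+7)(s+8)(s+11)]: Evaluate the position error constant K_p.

System type = 0 (no poles at s=0).
K_p = lim_{s→0} G(s) = 25 / (5·7·8·11) = 5/616.

5/616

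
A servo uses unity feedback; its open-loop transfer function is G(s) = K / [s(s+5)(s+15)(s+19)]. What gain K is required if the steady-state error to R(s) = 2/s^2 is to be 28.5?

100

G(s) has one factor of s in the denominator, so the system is type 1.
K_v = lim_{s→0} s·G(s) = K / (5·15·19) = (1/1425)·K.
e_ss = 2/K_v = 28.5 ⇒ K_v = 4/57 ⇒ K = (4/57)/(1/1425) = 100.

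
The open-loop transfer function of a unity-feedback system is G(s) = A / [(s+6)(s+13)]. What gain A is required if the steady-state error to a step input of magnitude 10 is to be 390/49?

G(s) has no factors of s in the denominator, so the system is type 0.
K_p = lim_{s→0} G(s) = A / (6·13) = (1/78)·A.
e_ss = 10/(1 + K_p) = 390/49 ⇒ 1 + (1/78)·A = 49/39 ⇒ A = 20.

20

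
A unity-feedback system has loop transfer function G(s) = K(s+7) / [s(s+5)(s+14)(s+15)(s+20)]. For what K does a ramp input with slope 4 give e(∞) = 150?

80

The open loop has one pole at the origin → type 1 system.
K_v = lim_{s→0} s·G(s) = K·7 / (5·14·15·20) = (1/3000)·K.
e_ss = 4/K_v = 150 ⇒ K_v = 2/75 ⇒ K = (2/75)/(1/3000) = 80.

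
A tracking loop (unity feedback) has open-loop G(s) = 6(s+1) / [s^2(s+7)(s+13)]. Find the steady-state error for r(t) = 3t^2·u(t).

System type = 2 (two poles at s=0).
K_a = lim_{s→0} s^2·G(s) = 6·1 / (7·13) = 6/91.
r(t) = 3t^2 gives R(s) = 6/s^3.
e_ss = 6/K_a = 6/(6/91) = 91.

91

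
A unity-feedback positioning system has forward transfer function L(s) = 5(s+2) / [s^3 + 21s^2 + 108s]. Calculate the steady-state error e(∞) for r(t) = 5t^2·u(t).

infinity

Factoring s from the denominator leaves a polynomial with constant term 108, so the system is type 1.
K_a = lim_{s→0} s^2·L(s) = 0; the steady-state error to this parabolic input grows without bound.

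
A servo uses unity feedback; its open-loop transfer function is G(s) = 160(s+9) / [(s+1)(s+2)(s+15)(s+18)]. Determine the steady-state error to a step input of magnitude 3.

9/11

The open loop has no poles at the origin → type 0 system.
K_p = lim_{s→0} G(s) = 160·9 / (1·2·15·18) = 8/3.
e_ss = 3/(1 + K_p) = 3/(11/3) = 9/11.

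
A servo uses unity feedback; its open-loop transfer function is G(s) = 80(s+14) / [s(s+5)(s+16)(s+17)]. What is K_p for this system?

K_p = lim_{s→0} G(s); with 1 pole at the origin the limit diverges, so K_p = ∞.

infinity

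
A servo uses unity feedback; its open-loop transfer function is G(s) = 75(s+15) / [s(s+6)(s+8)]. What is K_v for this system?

G(s) has one factor of s in the denominator, so the system is type 1.
K_v = lim_{s→0} s·G(s) = 75·15 / (6·8) = 23.4375.

23.4375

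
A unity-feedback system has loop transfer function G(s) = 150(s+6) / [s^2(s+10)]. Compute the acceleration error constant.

90

G(s) has two factors of s in the denominator, so the system is type 2.
K_a = lim_{s→0} s^2·G(s) = 150·6 / (10) = 90.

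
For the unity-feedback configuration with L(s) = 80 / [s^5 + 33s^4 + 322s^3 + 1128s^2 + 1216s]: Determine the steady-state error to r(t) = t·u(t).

15.2

Lowest-order denominator term is 1216s, so the open loop has 1 pole at the origin → type 1 system.
K_v = lim_{s→0} s·L(s) = 80 / 1216 = 5/76.
e_ss = 1/K_v = 1/(5/76) = 15.2.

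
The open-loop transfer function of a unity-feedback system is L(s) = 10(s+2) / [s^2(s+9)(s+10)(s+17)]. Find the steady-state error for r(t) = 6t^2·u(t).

L(s) has two factors of s in the denominator, so the system is type 2.
K_a = lim_{s→0} s^2·L(s) = 10·2 / (9·10·17) = 2/153.
r(t) = 6t^2 gives R(s) = 12/s^3.
e_ss = 12/K_a = 12/(2/153) = 918.

918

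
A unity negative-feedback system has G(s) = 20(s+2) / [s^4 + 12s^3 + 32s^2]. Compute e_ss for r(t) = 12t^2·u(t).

Factoring s^2 from the denominator leaves a polynomial with constant term 32, so the system is type 2.
K_a = lim_{s→0} s^2·G(s) = 20·2 / 32 = 1.25.
r(t) = 12t^2 gives R(s) = 24/s^3.
e_ss = 24/K_a = 24/1.25 = 19.2.

19.2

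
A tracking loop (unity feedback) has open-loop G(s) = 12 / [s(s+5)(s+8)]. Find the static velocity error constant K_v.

0.3

System type = 1 (one pole at s=0).
K_v = lim_{s→0} s·G(s) = 12 / (5·8) = 0.3.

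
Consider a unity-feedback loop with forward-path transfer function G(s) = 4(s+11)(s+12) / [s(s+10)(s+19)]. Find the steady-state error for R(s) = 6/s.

0

The open loop has one pole at the origin → type 1 system.
K_p = ∞ for a type-1 system; e_ss to a step is zero.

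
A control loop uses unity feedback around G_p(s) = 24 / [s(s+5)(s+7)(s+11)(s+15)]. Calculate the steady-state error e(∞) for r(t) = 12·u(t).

0

G_p(s) has one factor of s in the denominator, so the system is type 1.
K_p = ∞ for a type-1 system; e_ss to a step is zero.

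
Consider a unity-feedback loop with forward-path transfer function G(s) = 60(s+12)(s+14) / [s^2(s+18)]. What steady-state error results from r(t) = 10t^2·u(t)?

1/28

System type = 2 (two poles at s=0).
K_a = lim_{s→0} s^2·G(s) = 60·12·14 / (18) = 560.
r(t) = 10t^2 gives R(s) = 20/s^3.
e_ss = 20/K_a = 20/560 = 1/28.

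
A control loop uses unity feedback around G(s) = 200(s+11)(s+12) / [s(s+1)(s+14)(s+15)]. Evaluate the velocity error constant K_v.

G(s) has one factor of s in the denominator, so the system is type 1.
K_v = lim_{s→0} s·G(s) = 200·11·12 / (1·14·15) = 880/7.

880/7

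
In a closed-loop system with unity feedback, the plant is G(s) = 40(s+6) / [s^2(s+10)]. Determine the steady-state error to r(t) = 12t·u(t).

0

System type = 2 (two poles at s=0).
K_v = ∞ for a type-2 system; e_ss to a ramp is zero.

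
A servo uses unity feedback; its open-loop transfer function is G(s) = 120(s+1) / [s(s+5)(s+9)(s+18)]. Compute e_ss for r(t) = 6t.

G(s) has one factor of s in the denominator, so the system is type 1.
K_v = lim_{s→0} s·G(s) = 120·1 / (5·9·18) = 4/27.
e_ss = 6/K_v = 6/(4/27) = 40.5.

40.5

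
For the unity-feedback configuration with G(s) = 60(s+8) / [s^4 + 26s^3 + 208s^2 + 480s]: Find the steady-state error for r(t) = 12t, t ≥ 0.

12

Lowest-order denominator term is 480s, so the open loop has 1 pole at the origin → type 1 system.
K_v = lim_{s→0} s·G(s) = 60·8 / 480 = 1.
e_ss = 12/K_v = 12/1 = 12.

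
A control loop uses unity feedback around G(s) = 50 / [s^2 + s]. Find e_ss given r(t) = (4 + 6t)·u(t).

0.12

Factoring s from the denominator leaves a polynomial with constant term 1, so the system is type 1. Taking each input component in turn:
  • 4: tracked with zero error.
  • 6t: e_ss = 6/K_v with K_v=50 → 0.12.
Total e_ss = 0.12.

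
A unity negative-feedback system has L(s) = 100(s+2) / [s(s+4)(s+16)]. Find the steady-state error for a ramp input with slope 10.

System type = 1 (one pole at s=0).
K_v = lim_{s→0} s·L(s) = 100·2 / (4·16) = 3.125.
e_ss = 10/K_v = 10/3.125 = 3.2.

3.2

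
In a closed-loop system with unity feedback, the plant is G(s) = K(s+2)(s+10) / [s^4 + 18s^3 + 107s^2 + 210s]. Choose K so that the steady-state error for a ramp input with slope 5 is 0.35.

150

Factoring s from the denominator leaves a polynomial with constant term 210, so the system is type 1.
K_v = lim_{s→0} s·G(s) = K·2·10 / 210 = (2/21)·K.
e_ss = 5/K_v = 0.35 ⇒ K_v = 100/7 ⇒ K = (100/7)/(2/21) = 150.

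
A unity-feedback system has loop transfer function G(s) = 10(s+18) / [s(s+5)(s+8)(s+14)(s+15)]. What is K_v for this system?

3/140

System type = 1 (one pole at s=0).
K_v = lim_{s→0} s·G(s) = 10·18 / (5·8·14·15) = 3/140.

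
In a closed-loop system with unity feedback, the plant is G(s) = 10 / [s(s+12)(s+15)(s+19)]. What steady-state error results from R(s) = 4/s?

0

One free integrator in G(s): this is a type 1 system.
K_p = ∞ for a type-1 system; e_ss to a step is zero.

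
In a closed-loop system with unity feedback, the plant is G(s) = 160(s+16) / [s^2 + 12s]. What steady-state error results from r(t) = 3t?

9/640

Lowest-order denominator term is 12s, so the open loop has 1 pole at the origin → type 1 system.
K_v = lim_{s→0} s·G(s) = 160·16 / 12 = 640/3.
e_ss = 3/K_v = 3/(640/3) = 9/640.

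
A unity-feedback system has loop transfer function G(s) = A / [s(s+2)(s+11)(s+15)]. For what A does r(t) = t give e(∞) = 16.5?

One free integrator in G(s): this is a type 1 system.
K_v = lim_{s→0} s·G(s) = A / (2·11·15) = (1/330)·A.
e_ss = 1/K_v = 16.5 ⇒ K_v = 2/33 ⇒ A = (2/33)/(1/330) = 20.

20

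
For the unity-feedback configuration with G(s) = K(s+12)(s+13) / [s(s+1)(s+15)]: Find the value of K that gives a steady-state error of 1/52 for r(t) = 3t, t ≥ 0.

G(s) has one factor of s in the denominator, so the system is type 1.
K_v = lim_{s→0} s·G(s) = K·12·13 / (1·15) = 10.4·K.
e_ss = 3/K_v = 1/52 ⇒ K_v = 156 ⇒ K = 156/10.4 = 15.

15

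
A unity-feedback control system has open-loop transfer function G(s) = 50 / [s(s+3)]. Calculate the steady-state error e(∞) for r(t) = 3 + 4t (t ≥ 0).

One free integrator in G(s): this is a type 1 system. Treating each term separately:
  • 3: tracked with zero error.
  • 4t: e_ss = 4/K_v with K_v=50/3 → 0.24.
Total e_ss = 0.24.

0.24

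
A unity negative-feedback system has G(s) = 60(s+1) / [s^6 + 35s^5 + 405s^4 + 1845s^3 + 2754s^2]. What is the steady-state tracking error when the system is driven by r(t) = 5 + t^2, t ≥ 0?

91.8

Factoring s^2 from the denominator leaves a polynomial with constant term 2754, so the system is type 2. Taking each input component in turn:
  • 5: tracked with zero error.
  • t^2: e_ss = 2/K_a with K_a=10/459 → 91.8.
Total e_ss = 91.8.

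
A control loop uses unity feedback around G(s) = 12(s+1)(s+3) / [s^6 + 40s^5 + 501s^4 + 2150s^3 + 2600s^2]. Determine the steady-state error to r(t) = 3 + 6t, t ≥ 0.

Factoring s^2 from the denominator leaves a polynomial with constant term 2600, so the system is type 2. Taking each input component in turn:
  • 3: tracked with zero error.
  • 6t: tracked with zero error.
Total e_ss = 0.

0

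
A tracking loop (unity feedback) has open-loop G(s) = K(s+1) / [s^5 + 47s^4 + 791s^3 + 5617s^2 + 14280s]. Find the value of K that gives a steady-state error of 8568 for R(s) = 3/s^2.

Lowest-order denominator term is 14280s, so the open loop has 1 pole at the origin → type 1 system.
K_v = lim_{s→0} s·G(s) = K·1 / 14280 = (1/14280)·K.
e_ss = 3/K_v = 8568 ⇒ K_v = 1/2856 ⇒ K = (1/2856)/(1/14280) = 5.

5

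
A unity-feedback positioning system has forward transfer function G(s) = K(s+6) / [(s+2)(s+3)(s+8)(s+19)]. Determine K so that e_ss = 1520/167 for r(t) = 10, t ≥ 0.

System type = 0 (no poles at s=0).
K_p = lim_{s→0} G(s) = K·6 / (2·3·8·19) = (1/152)·K.
e_ss = 10/(1 + K_p) = 1520/167 ⇒ 1 + (1/152)·K = 167/152 ⇒ K = 15.

15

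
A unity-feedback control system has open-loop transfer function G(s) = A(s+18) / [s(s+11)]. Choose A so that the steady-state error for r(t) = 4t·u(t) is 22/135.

One free integrator in G(s): this is a type 1 system.
K_v = lim_{s→0} s·G(s) = A·18 / (11) = (18/11)·A.
e_ss = 4/K_v = 22/135 ⇒ K_v = 270/11 ⇒ A = (270/11)/(18/11) = 15.

15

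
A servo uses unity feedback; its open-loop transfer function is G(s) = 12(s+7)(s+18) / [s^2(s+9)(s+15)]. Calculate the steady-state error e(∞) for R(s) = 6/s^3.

15/28

Two free integrators in G(s): this is a type 2 system.
K_a = lim_{s→0} s^2·G(s) = 12·7·18 / (9·15) = 11.2.
r(t) = 3t^2 gives R(s) = 6/s^3.
e_ss = 6/K_a = 6/11.2 = 15/28.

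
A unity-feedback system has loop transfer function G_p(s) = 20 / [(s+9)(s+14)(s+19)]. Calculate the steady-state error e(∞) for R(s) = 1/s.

1197/1207

System type = 0 (no poles at s=0).
K_p = lim_{s→0} G_p(s) = 20 / (9·14·19) = 10/1197.
e_ss = 1/(1 + K_p) = 1/(1207/1197) = 1197/1207.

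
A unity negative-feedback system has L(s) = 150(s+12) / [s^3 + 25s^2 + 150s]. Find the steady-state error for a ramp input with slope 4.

The denominator has no term below 150s — 1 pole at s=0, type 1.
K_v = lim_{s→0} s·L(s) = 150·12 / 150 = 12.
e_ss = 4/K_v = 4/12 = 1/3.

1/3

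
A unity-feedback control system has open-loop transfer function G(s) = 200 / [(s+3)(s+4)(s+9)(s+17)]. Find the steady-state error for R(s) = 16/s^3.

infinity

System type = 0 (no poles at s=0).
K_a = lim_{s→0} s^2·G(s) = 0; the steady-state error to this parabolic input grows without bound.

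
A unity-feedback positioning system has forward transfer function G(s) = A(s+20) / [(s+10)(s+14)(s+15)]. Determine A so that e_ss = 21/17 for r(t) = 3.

150

G(s) has no factors of s in the denominator, so the system is type 0.
K_p = lim_{s→0} G(s) = A·20 / (10·14·15) = (1/105)·A.
e_ss = 3/(1 + K_p) = 21/17 ⇒ 1 + (1/105)·A = 17/7 ⇒ A = 150.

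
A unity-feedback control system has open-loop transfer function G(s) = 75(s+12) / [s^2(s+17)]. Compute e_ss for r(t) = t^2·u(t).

Two free integrators in G(s): this is a type 2 system.
K_a = lim_{s→0} s^2·G(s) = 75·12 / (17) = 900/17.
r(t) = t^2 gives R(s) = 2/s^3.
e_ss = 2/K_a = 2/(900/17) = 17/450.

17/450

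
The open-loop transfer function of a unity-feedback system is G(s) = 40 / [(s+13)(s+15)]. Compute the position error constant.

G(s) has no factors of s in the denominator, so the system is type 0.
K_p = lim_{s→0} G(s) = 40 / (13·15) = 8/39.

8/39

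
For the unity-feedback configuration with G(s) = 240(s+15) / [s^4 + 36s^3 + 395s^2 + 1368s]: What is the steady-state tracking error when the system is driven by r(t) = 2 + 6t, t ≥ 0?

2.28

Factoring s from the denominator leaves a polynomial with constant term 1368, so the system is type 1. Treating each term separately:
  • 2: tracked with zero error.
  • 6t: e_ss = 6/K_v with K_v=50/19 → 2.28.
Total e_ss = 2.28.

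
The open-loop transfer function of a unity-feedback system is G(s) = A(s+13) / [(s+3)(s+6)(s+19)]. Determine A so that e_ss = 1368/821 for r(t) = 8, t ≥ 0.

100

No free integrators in G(s): this is a type 0 system.
K_p = lim_{s→0} G(s) = A·13 / (3·6·19) = (13/342)·A.
e_ss = 8/(1 + K_p) = 1368/821 ⇒ 1 + (13/342)·A = 821/171 ⇒ A = 100.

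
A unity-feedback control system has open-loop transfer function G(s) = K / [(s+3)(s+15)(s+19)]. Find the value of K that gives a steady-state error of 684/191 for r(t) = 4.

100

The open loop has no poles at the origin → type 0 system.
K_p = lim_{s→0} G(s) = K / (3·15·19) = (1/855)·K.
e_ss = 4/(1 + K_p) = 684/191 ⇒ 1 + (1/855)·K = 191/171 ⇒ K = 100.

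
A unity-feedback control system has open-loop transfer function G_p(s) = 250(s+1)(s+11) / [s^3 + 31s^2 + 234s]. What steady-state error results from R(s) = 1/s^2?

Lowest-order denominator term is 234s, so the open loop has 1 pole at the origin → type 1 system.
K_v = lim_{s→0} s·G_p(s) = 250·1·11 / 234 = 1375/117.
e_ss = 1/K_v = 1/(1375/117) = 117/1375.

117/1375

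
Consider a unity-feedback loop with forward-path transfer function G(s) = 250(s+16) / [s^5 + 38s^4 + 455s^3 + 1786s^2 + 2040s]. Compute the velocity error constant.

100/51

Lowest-order denominator term is 2040s, so the open loop has 1 pole at the origin → type 1 system.
K_v = lim_{s→0} s·G(s) = 250·16 / 2040 = 100/51.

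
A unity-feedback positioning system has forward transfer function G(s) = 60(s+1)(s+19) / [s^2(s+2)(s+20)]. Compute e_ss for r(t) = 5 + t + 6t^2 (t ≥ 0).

8/19

System type = 2 (two poles at s=0). Treating each term separately:
  • 5: tracked with zero error.
  • t: tracked with zero error.
  • 6t^2: e_ss = 12/K_a with K_a=28.5 → 8/19.
Total e_ss = 8/19.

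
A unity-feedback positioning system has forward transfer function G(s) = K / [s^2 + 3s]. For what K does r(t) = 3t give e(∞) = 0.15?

60

Factoring s from the denominator leaves a polynomial with constant term 3, so the system is type 1.
K_v = lim_{s→0} s·G(s) = K / 3 = (1/3)·K.
e_ss = 3/K_v = 0.15 ⇒ K_v = 20 ⇒ K = 20/(1/3) = 60.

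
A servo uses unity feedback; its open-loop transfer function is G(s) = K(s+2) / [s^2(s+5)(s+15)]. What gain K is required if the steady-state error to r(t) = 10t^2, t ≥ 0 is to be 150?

5

System type = 2 (two poles at s=0).
K_a = lim_{s→0} s^2·G(s) = K·2 / (5·15) = (2/75)·K.
e_ss = 20/K_a = 150 ⇒ K_a = 2/15 ⇒ K = (2/15)/(2/75) = 5.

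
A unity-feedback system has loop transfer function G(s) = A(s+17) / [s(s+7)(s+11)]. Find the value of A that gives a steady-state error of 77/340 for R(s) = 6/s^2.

System type = 1 (one pole at s=0).
K_v = lim_{s→0} s·G(s) = A·17 / (7·11) = (17/77)·A.
e_ss = 6/K_v = 77/340 ⇒ K_v = 2040/77 ⇒ A = (2040/77)/(17/77) = 120.

120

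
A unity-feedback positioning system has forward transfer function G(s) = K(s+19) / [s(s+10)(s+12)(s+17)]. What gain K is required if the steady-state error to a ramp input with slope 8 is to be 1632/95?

One free integrator in G(s): this is a type 1 system.
K_v = lim_{s→0} s·G(s) = K·19 / (10·12·17) = (19/2040)·K.
e_ss = 8/K_v = 1632/95 ⇒ K_v = 95/204 ⇒ K = (95/204)/(19/2040) = 50.

50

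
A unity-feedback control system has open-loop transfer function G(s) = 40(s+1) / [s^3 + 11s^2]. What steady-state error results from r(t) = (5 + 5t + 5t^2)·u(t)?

2.75

The denominator has no term below 11s^2 — 2 poles at s=0, type 2. Treating each term separately:
  • 5: tracked with zero error.
  • 5t: tracked with zero error.
  • 5t^2: e_ss = 10/K_a with K_a=40/11 → 2.75.
Total e_ss = 2.75.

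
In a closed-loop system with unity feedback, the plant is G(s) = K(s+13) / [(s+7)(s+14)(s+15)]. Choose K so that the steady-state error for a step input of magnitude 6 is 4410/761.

4

System type = 0 (no poles at s=0).
K_p = lim_{s→0} G(s) = K·13 / (7·14·15) = (13/1470)·K.
e_ss = 6/(1 + K_p) = 4410/761 ⇒ 1 + (13/1470)·K = 761/735 ⇒ K = 4.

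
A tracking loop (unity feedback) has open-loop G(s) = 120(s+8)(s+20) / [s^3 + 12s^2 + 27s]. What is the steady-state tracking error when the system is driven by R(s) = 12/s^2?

The denominator has no term below 27s — 1 pole at s=0, type 1.
K_v = lim_{s→0} s·G(s) = 120·8·20 / 27 = 6400/9.
e_ss = 12/K_v = 12/(6400/9) = 27/1600.

27/1600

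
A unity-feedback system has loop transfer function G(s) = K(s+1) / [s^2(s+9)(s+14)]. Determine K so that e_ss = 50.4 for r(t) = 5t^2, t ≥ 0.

25

System type = 2 (two poles at s=0).
K_a = lim_{s→0} s^2·G(s) = K·1 / (9·14) = (1/126)·K.
e_ss = 10/K_a = 50.4 ⇒ K_a = 25/126 ⇒ K = (25/126)/(1/126) = 25.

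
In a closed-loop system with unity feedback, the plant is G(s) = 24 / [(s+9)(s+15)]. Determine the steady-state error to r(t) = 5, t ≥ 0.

No free integrators in G(s): this is a type 0 system.
K_p = lim_{s→0} G(s) = 24 / (9·15) = 8/45.
e_ss = 5/(1 + K_p) = 5/(53/45) = 225/53.

225/53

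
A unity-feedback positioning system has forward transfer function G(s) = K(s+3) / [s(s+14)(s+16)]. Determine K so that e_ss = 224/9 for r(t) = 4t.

12

The open loop has one pole at the origin → type 1 system.
K_v = lim_{s→0} s·G(s) = K·3 / (14·16) = (3/224)·K.
e_ss = 4/K_v = 224/9 ⇒ K_v = 9/56 ⇒ K = (9/56)/(3/224) = 12.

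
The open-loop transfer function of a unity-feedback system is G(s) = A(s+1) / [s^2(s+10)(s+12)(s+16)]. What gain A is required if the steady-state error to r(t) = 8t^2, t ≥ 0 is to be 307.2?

100

Two free integrators in G(s): this is a type 2 system.
K_a = lim_{s→0} s^2·G(s) = A·1 / (10·12·16) = (1/1920)·A.
e_ss = 16/K_a = 307.2 ⇒ K_a = 5/96 ⇒ A = (5/96)/(1/1920) = 100.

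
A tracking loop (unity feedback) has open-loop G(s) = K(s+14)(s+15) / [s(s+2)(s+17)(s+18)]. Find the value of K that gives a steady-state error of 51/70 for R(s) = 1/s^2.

4

G(s) has one factor of s in the denominator, so the system is type 1.
K_v = lim_{s→0} s·G(s) = K·14·15 / (2·17·18) = (35/102)·K.
e_ss = 1/K_v = 51/70 ⇒ K_v = 70/51 ⇒ K = (70/51)/(35/102) = 4.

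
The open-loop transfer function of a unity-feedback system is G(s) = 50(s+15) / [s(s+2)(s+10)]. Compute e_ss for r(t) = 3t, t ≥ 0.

0.08

G(s) has one factor of s in the denominator, so the system is type 1.
K_v = lim_{s→0} s·G(s) = 50·15 / (2·10) = 37.5.
e_ss = 3/K_v = 3/37.5 = 0.08.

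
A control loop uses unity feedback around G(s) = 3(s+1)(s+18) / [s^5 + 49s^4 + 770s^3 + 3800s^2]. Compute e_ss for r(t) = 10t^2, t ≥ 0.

38000/27

Lowest-order denominator term is 3800s^2, so the open loop has 2 poles at the origin → type 2 system.
K_a = lim_{s→0} s^2·G(s) = 3·1·18 / 3800 = 27/1900.
r(t) = 10t^2 gives R(s) = 20/s^3.
e_ss = 20/K_a = 20/(27/1900) = 38000/27.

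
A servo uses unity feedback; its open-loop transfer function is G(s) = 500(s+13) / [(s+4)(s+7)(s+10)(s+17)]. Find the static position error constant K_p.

G(s) has no factors of s in the denominator, so the system is type 0.
K_p = lim_{s→0} G(s) = 500·13 / (4·7·10·17) = 325/238.

325/238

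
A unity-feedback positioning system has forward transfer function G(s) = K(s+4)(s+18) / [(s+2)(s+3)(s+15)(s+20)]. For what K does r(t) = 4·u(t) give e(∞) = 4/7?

150

No free integrators in G(s): this is a type 0 system.
K_p = lim_{s→0} G(s) = K·4·18 / (2·3·15·20) = 0.04·K.
e_ss = 4/(1 + K_p) = 4/7 ⇒ 1 + 0.04·K = 7 ⇒ K = 150.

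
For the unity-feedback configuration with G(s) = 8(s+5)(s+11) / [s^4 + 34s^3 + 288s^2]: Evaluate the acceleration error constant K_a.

55/36

Lowest-order denominator term is 288s^2, so the open loop has 2 poles at the origin → type 2 system.
K_a = lim_{s→0} s^2·G(s) = 8·5·11 / 288 = 55/36.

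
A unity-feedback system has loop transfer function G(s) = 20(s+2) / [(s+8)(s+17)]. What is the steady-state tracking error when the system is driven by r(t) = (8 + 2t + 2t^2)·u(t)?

infinity

The open loop has no poles at the origin → type 0 system. By superposition:
  • 8: e_ss = 8/(1+K_p) with K_p=5/17 → 68/11.
  • 2t: a type-0 system cannot track it, e_ss → ∞.
  • 2t^2: a type-0 system cannot track it, e_ss → ∞.
The unbounded component dominates.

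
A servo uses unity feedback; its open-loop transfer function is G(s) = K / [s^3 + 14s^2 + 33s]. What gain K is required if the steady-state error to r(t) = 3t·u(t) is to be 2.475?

40

Lowest-order denominator term is 33s, so the open loop has 1 pole at the origin → type 1 system.
K_v = lim_{s→0} s·G(s) = K / 33 = (1/33)·K.
e_ss = 3/K_v = 2.475 ⇒ K_v = 40/33 ⇒ K = (40/33)/(1/33) = 40.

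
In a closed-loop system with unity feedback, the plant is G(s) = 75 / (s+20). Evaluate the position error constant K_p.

No free integrators in G(s): this is a type 0 system.
K_p = lim_{s→0} G(s) = 75 / (20) = 3.75.

3.75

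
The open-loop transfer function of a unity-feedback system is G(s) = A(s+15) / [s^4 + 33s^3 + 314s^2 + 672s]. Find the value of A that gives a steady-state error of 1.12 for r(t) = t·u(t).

Lowest-order denominator term is 672s, so the open loop has 1 pole at the origin → type 1 system.
K_v = lim_{s→0} s·G(s) = A·15 / 672 = (5/224)·A.
e_ss = 1/K_v = 1.12 ⇒ K_v = 25/28 ⇒ A = (25/28)/(5/224) = 40.

40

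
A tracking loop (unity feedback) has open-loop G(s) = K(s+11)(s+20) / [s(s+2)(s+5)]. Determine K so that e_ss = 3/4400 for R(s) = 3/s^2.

System type = 1 (one pole at s=0).
K_v = lim_{s→0} s·G(s) = K·11·20 / (2·5) = 22·K.
e_ss = 3/K_v = 3/4400 ⇒ K_v = 4400 ⇒ K = 4400/22 = 200.

200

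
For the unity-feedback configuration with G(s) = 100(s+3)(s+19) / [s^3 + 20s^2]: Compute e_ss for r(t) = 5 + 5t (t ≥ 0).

Factoring s^2 from the denominator leaves a polynomial with constant term 20, so the system is type 2. Taking each input component in turn:
  • 5: tracked with zero error.
  • 5t: tracked with zero error.
Total e_ss = 0.

0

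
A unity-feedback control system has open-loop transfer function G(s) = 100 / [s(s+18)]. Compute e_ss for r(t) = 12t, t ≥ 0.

System type = 1 (one pole at s=0).
K_v = lim_{s→0} s·G(s) = 100 / (18) = 50/9.
e_ss = 12/K_v = 12/(50/9) = 2.16.

2.16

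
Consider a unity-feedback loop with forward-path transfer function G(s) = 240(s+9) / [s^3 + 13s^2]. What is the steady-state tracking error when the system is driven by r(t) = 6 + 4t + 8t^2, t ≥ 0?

13/135

The denominator has no term below 13s^2 — 2 poles at s=0, type 2. Treating each term separately:
  • 6: tracked with zero error.
  • 4t: tracked with zero error.
  • 8t^2: e_ss = 16/K_a with K_a=2160/13 → 13/135.
Total e_ss = 13/135.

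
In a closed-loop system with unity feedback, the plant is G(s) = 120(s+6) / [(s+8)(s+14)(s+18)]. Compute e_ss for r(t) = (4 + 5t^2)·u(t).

System type = 0 (no poles at s=0). Taking each input component in turn:
  • 4: e_ss = 4/(1+K_p) with K_p=5/14 → 56/19.
  • 5t^2: a type-0 system cannot track it, e_ss → ∞.
The unbounded component dominates.

infinity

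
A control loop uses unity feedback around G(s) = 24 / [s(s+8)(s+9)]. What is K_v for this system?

1/3

One free integrator in G(s): this is a type 1 system.
K_v = lim_{s→0} s·G(s) = 24 / (8·9) = 1/3.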